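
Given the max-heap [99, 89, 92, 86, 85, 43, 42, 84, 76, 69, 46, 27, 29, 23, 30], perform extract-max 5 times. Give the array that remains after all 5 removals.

extract-max #1 returns 99:
  remove root 99; move last element 30 to root → [30, 89, 92, 86, 85, 43, 42, 84, 76, 69, 46, 27, 29, 23]
  30 vs larger child 92 at index 2, swap → [92, 89, 30, 86, 85, 43, 42, 84, 76, 69, 46, 27, 29, 23]
  30 vs larger child 43 at index 5, swap → [92, 89, 43, 86, 85, 30, 42, 84, 76, 69, 46, 27, 29, 23]
extract-max #2 returns 92:
  remove root 92; move last element 23 to root → [23, 89, 43, 86, 85, 30, 42, 84, 76, 69, 46, 27, 29]
  23 vs larger child 89 at index 1, swap → [89, 23, 43, 86, 85, 30, 42, 84, 76, 69, 46, 27, 29]
  23 vs larger child 86 at index 3, swap → [89, 86, 43, 23, 85, 30, 42, 84, 76, 69, 46, 27, 29]
  23 vs larger child 84 at index 7, swap → [89, 86, 43, 84, 85, 30, 42, 23, 76, 69, 46, 27, 29]
extract-max #3 returns 89:
  remove root 89; move last element 29 to root → [29, 86, 43, 84, 85, 30, 42, 23, 76, 69, 46, 27]
  29 vs larger child 86 at index 1, swap → [86, 29, 43, 84, 85, 30, 42, 23, 76, 69, 46, 27]
  29 vs larger child 85 at index 4, swap → [86, 85, 43, 84, 29, 30, 42, 23, 76, 69, 46, 27]
  29 vs larger child 69 at index 9, swap → [86, 85, 43, 84, 69, 30, 42, 23, 76, 29, 46, 27]
extract-max #4 returns 86:
  remove root 86; move last element 27 to root → [27, 85, 43, 84, 69, 30, 42, 23, 76, 29, 46]
  27 vs larger child 85 at index 1, swap → [85, 27, 43, 84, 69, 30, 42, 23, 76, 29, 46]
  27 vs larger child 84 at index 3, swap → [85, 84, 43, 27, 69, 30, 42, 23, 76, 29, 46]
  27 vs larger child 76 at index 8, swap → [85, 84, 43, 76, 69, 30, 42, 23, 27, 29, 46]
extract-max #5 returns 85:
  remove root 85; move last element 46 to root → [46, 84, 43, 76, 69, 30, 42, 23, 27, 29]
  46 vs larger child 84 at index 1, swap → [84, 46, 43, 76, 69, 30, 42, 23, 27, 29]
  46 vs larger child 76 at index 3, swap → [84, 76, 43, 46, 69, 30, 42, 23, 27, 29]

[84, 76, 43, 46, 69, 30, 42, 23, 27, 29]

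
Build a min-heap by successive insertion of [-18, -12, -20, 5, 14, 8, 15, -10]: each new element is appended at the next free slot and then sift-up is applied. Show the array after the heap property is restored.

[-20, -12, -18, -10, 14, 8, 15, 5]

Insert -18:
  append -18 at index 0 → [-18] (no swap needed)
Insert -12:
  append -12 at index 1 → [-18, -12] (no swap needed)
Insert -20:
  append -20 at index 2 → [-18, -12, -20]
  -20 < parent -18 at index 0, swap → [-20, -12, -18]
Insert 5:
  append 5 at index 3 → [-20, -12, -18, 5] (no swap needed)
Insert 14:
  append 14 at index 4 → [-20, -12, -18, 5, 14] (no swap needed)
Insert 8:
  append 8 at index 5 → [-20, -12, -18, 5, 14, 8] (no swap needed)
Insert 15:
  append 15 at index 6 → [-20, -12, -18, 5, 14, 8, 15] (no swap needed)
Insert -10:
  append -10 at index 7 → [-20, -12, -18, 5, 14, 8, 15, -10]
  -10 < parent 5 at index 3, swap → [-20, -12, -18, -10, 14, 8, 15, 5]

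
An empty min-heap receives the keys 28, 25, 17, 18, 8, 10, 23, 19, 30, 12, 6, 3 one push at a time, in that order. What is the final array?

Insert 28:
  append 28 at index 0 → [28] (no swap needed)
Insert 25:
  append 25 at index 1 → [28, 25]
  25 < parent 28 at index 0, swap → [25, 28]
Insert 17:
  append 17 at index 2 → [25, 28, 17]
  17 < parent 25 at index 0, swap → [17, 28, 25]
Insert 18:
  append 18 at index 3 → [17, 28, 25, 18]
  18 < parent 28 at index 1, swap → [17, 18, 25, 28]
Insert 8:
  append 8 at index 4 → [17, 18, 25, 28, 8]
  8 < parent 18 at index 1, swap → [17, 8, 25, 28, 18]
  8 < parent 17 at index 0, swap → [8, 17, 25, 28, 18]
Insert 10:
  append 10 at index 5 → [8, 17, 25, 28, 18, 10]
  10 < parent 25 at index 2, swap → [8, 17, 10, 28, 18, 25]
Insert 23:
  append 23 at index 6 → [8, 17, 10, 28, 18, 25, 23] (no swap needed)
Insert 19:
  append 19 at index 7 → [8, 17, 10, 28, 18, 25, 23, 19]
  19 < parent 28 at index 3, swap → [8, 17, 10, 19, 18, 25, 23, 28]
Insert 30:
  append 30 at index 8 → [8, 17, 10, 19, 18, 25, 23, 28, 30] (no swap needed)
Insert 12:
  append 12 at index 9 → [8, 17, 10, 19, 18, 25, 23, 28, 30, 12]
  12 < parent 18 at index 4, swap → [8, 17, 10, 19, 12, 25, 23, 28, 30, 18]
  12 < parent 17 at index 1, swap → [8, 12, 10, 19, 17, 25, 23, 28, 30, 18]
Insert 6:
  append 6 at index 10 → [8, 12, 10, 19, 17, 25, 23, 28, 30, 18, 6]
  6 < parent 17 at index 4, swap → [8, 12, 10, 19, 6, 25, 23, 28, 30, 18, 17]
  6 < parent 12 at index 1, swap → [8, 6, 10, 19, 12, 25, 23, 28, 30, 18, 17]
  6 < parent 8 at index 0, swap → [6, 8, 10, 19, 12, 25, 23, 28, 30, 18, 17]
Insert 3:
  append 3 at index 11 → [6, 8, 10, 19, 12, 25, 23, 28, 30, 18, 17, 3]
  3 < parent 25 at index 5, swap → [6, 8, 10, 19, 12, 3, 23, 28, 30, 18, 17, 25]
  3 < parent 10 at index 2, swap → [6, 8, 3, 19, 12, 10, 23, 28, 30, 18, 17, 25]
  3 < parent 6 at index 0, swap → [3, 8, 6, 19, 12, 10, 23, 28, 30, 18, 17, 25]

[3, 8, 6, 19, 12, 10, 23, 28, 30, 18, 17, 25]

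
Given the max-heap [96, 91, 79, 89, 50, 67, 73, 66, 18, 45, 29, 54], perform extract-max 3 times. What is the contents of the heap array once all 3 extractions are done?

[79, 66, 73, 54, 50, 67, 45, 29, 18]

extract-max #1 returns 96:
  remove root 96; move last element 54 to root → [54, 91, 79, 89, 50, 67, 73, 66, 18, 45, 29]
  54 vs larger child 91 at index 1, swap → [91, 54, 79, 89, 50, 67, 73, 66, 18, 45, 29]
  54 vs larger child 89 at index 3, swap → [91, 89, 79, 54, 50, 67, 73, 66, 18, 45, 29]
  54 vs larger child 66 at index 7, swap → [91, 89, 79, 66, 50, 67, 73, 54, 18, 45, 29]
extract-max #2 returns 91:
  remove root 91; move last element 29 to root → [29, 89, 79, 66, 50, 67, 73, 54, 18, 45]
  29 vs larger child 89 at index 1, swap → [89, 29, 79, 66, 50, 67, 73, 54, 18, 45]
  29 vs larger child 66 at index 3, swap → [89, 66, 79, 29, 50, 67, 73, 54, 18, 45]
  29 vs larger child 54 at index 7, swap → [89, 66, 79, 54, 50, 67, 73, 29, 18, 45]
extract-max #3 returns 89:
  remove root 89; move last element 45 to root → [45, 66, 79, 54, 50, 67, 73, 29, 18]
  45 vs larger child 79 at index 2, swap → [79, 66, 45, 54, 50, 67, 73, 29, 18]
  45 vs larger child 73 at index 6, swap → [79, 66, 73, 54, 50, 67, 45, 29, 18]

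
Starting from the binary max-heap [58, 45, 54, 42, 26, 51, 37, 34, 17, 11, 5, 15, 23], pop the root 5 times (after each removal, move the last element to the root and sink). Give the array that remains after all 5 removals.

[37, 34, 23, 17, 26, 11, 15, 5]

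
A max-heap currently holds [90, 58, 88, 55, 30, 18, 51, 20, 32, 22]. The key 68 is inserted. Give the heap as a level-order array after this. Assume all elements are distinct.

[90, 68, 88, 55, 58, 18, 51, 20, 32, 22, 30]

append 68 at index 10 → [90, 58, 88, 55, 30, 18, 51, 20, 32, 22, 68]
68 > parent 30 at index 4, swap → [90, 58, 88, 55, 68, 18, 51, 20, 32, 22, 30]
68 > parent 58 at index 1, swap → [90, 68, 88, 55, 58, 18, 51, 20, 32, 22, 30]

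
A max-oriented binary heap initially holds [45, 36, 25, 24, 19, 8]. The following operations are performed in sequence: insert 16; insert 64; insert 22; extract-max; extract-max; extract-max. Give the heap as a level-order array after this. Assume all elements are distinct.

insert 16:
  append 16 at index 6 → [45, 36, 25, 24, 19, 8, 16] (no swap needed)
insert 64:
  append 64 at index 7 → [45, 36, 25, 24, 19, 8, 16, 64]
  64 > parent 24 at index 3, swap → [45, 36, 25, 64, 19, 8, 16, 24]
  64 > parent 36 at index 1, swap → [45, 64, 25, 36, 19, 8, 16, 24]
  64 > parent 45 at index 0, swap → [64, 45, 25, 36, 19, 8, 16, 24]
insert 22:
  append 22 at index 8 → [64, 45, 25, 36, 19, 8, 16, 24, 22] (no swap needed)
extract-max → returns 64:
  remove root 64; move last element 22 to root → [22, 45, 25, 36, 19, 8, 16, 24]
  22 vs larger child 45 at index 1, swap → [45, 22, 25, 36, 19, 8, 16, 24]
  22 vs larger child 36 at index 3, swap → [45, 36, 25, 22, 19, 8, 16, 24]
  22 vs only child 24 at index 7, swap → [45, 36, 25, 24, 19, 8, 16, 22]
extract-max → returns 45:
  remove root 45; move last element 22 to root → [22, 36, 25, 24, 19, 8, 16]
  22 vs larger child 36 at index 1, swap → [36, 22, 25, 24, 19, 8, 16]
  22 vs larger child 24 at index 3, swap → [36, 24, 25, 22, 19, 8, 16]
extract-max → returns 36:
  remove root 36; move last element 16 to root → [16, 24, 25, 22, 19, 8]
  16 vs larger child 25 at index 2, swap → [25, 24, 16, 22, 19, 8]

[25, 24, 16, 22, 19, 8]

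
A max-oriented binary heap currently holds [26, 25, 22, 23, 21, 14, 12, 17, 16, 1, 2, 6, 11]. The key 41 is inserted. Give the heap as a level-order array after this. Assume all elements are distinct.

[41, 25, 26, 23, 21, 14, 22, 17, 16, 1, 2, 6, 11, 12]

append 41 at index 13 → [26, 25, 22, 23, 21, 14, 12, 17, 16, 1, 2, 6, 11, 41]
41 > parent 12 at index 6, swap → [26, 25, 22, 23, 21, 14, 41, 17, 16, 1, 2, 6, 11, 12]
41 > parent 22 at index 2, swap → [26, 25, 41, 23, 21, 14, 22, 17, 16, 1, 2, 6, 11, 12]
41 > parent 26 at index 0, swap → [41, 25, 26, 23, 21, 14, 22, 17, 16, 1, 2, 6, 11, 12]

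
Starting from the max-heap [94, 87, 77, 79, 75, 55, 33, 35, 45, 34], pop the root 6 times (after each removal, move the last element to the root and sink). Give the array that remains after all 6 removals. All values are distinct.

[45, 34, 35, 33]

extract-max #1 returns 94:
  remove root 94; move last element 34 to root → [34, 87, 77, 79, 75, 55, 33, 35, 45]
  34 vs larger child 87 at index 1, swap → [87, 34, 77, 79, 75, 55, 33, 35, 45]
  34 vs larger child 79 at index 3, swap → [87, 79, 77, 34, 75, 55, 33, 35, 45]
  34 vs larger child 45 at index 8, swap → [87, 79, 77, 45, 75, 55, 33, 35, 34]
extract-max #2 returns 87:
  remove root 87; move last element 34 to root → [34, 79, 77, 45, 75, 55, 33, 35]
  34 vs larger child 79 at index 1, swap → [79, 34, 77, 45, 75, 55, 33, 35]
  34 vs larger child 75 at index 4, swap → [79, 75, 77, 45, 34, 55, 33, 35]
extract-max #3 returns 79:
  remove root 79; move last element 35 to root → [35, 75, 77, 45, 34, 55, 33]
  35 vs larger child 77 at index 2, swap → [77, 75, 35, 45, 34, 55, 33]
  35 vs larger child 55 at index 5, swap → [77, 75, 55, 45, 34, 35, 33]
extract-max #4 returns 77:
  remove root 77; move last element 33 to root → [33, 75, 55, 45, 34, 35]
  33 vs larger child 75 at index 1, swap → [75, 33, 55, 45, 34, 35]
  33 vs larger child 45 at index 3, swap → [75, 45, 55, 33, 34, 35]
extract-max #5 returns 75:
  remove root 75; move last element 35 to root → [35, 45, 55, 33, 34]
  35 vs larger child 55 at index 2, swap → [55, 45, 35, 33, 34]
extract-max #6 returns 55:
  remove root 55; move last element 34 to root → [34, 45, 35, 33]
  34 vs larger child 45 at index 1, swap → [45, 34, 35, 33]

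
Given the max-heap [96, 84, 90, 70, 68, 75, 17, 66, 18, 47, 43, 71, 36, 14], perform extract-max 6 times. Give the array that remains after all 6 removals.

[68, 66, 43, 36, 47, 14, 17, 18]

extract-max #1 returns 96:
  remove root 96; move last element 14 to root → [14, 84, 90, 70, 68, 75, 17, 66, 18, 47, 43, 71, 36]
  14 vs larger child 90 at index 2, swap → [90, 84, 14, 70, 68, 75, 17, 66, 18, 47, 43, 71, 36]
  14 vs larger child 75 at index 5, swap → [90, 84, 75, 70, 68, 14, 17, 66, 18, 47, 43, 71, 36]
  14 vs larger child 71 at index 11, swap → [90, 84, 75, 70, 68, 71, 17, 66, 18, 47, 43, 14, 36]
extract-max #2 returns 90:
  remove root 90; move last element 36 to root → [36, 84, 75, 70, 68, 71, 17, 66, 18, 47, 43, 14]
  36 vs larger child 84 at index 1, swap → [84, 36, 75, 70, 68, 71, 17, 66, 18, 47, 43, 14]
  36 vs larger child 70 at index 3, swap → [84, 70, 75, 36, 68, 71, 17, 66, 18, 47, 43, 14]
  36 vs larger child 66 at index 7, swap → [84, 70, 75, 66, 68, 71, 17, 36, 18, 47, 43, 14]
extract-max #3 returns 84:
  remove root 84; move last element 14 to root → [14, 70, 75, 66, 68, 71, 17, 36, 18, 47, 43]
  14 vs larger child 75 at index 2, swap → [75, 70, 14, 66, 68, 71, 17, 36, 18, 47, 43]
  14 vs larger child 71 at index 5, swap → [75, 70, 71, 66, 68, 14, 17, 36, 18, 47, 43]
extract-max #4 returns 75:
  remove root 75; move last element 43 to root → [43, 70, 71, 66, 68, 14, 17, 36, 18, 47]
  43 vs larger child 71 at index 2, swap → [71, 70, 43, 66, 68, 14, 17, 36, 18, 47]
extract-max #5 returns 71:
  remove root 71; move last element 47 to root → [47, 70, 43, 66, 68, 14, 17, 36, 18]
  47 vs larger child 70 at index 1, swap → [70, 47, 43, 66, 68, 14, 17, 36, 18]
  47 vs larger child 68 at index 4, swap → [70, 68, 43, 66, 47, 14, 17, 36, 18]
extract-max #6 returns 70:
  remove root 70; move last element 18 to root → [18, 68, 43, 66, 47, 14, 17, 36]
  18 vs larger child 68 at index 1, swap → [68, 18, 43, 66, 47, 14, 17, 36]
  18 vs larger child 66 at index 3, swap → [68, 66, 43, 18, 47, 14, 17, 36]
  18 vs only child 36 at index 7, swap → [68, 66, 43, 36, 47, 14, 17, 18]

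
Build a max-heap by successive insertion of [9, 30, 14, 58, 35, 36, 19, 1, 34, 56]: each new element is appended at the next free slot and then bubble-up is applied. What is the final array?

[58, 56, 36, 34, 35, 14, 19, 1, 9, 30]

Insert 9:
  append 9 at index 0 → [9] (no swap needed)
Insert 30:
  append 30 at index 1 → [9, 30]
  30 > parent 9 at index 0, swap → [30, 9]
Insert 14:
  append 14 at index 2 → [30, 9, 14] (no swap needed)
Insert 58:
  append 58 at index 3 → [30, 9, 14, 58]
  58 > parent 9 at index 1, swap → [30, 58, 14, 9]
  58 > parent 30 at index 0, swap → [58, 30, 14, 9]
Insert 35:
  append 35 at index 4 → [58, 30, 14, 9, 35]
  35 > parent 30 at index 1, swap → [58, 35, 14, 9, 30]
Insert 36:
  append 36 at index 5 → [58, 35, 14, 9, 30, 36]
  36 > parent 14 at index 2, swap → [58, 35, 36, 9, 30, 14]
Insert 19:
  append 19 at index 6 → [58, 35, 36, 9, 30, 14, 19] (no swap needed)
Insert 1:
  append 1 at index 7 → [58, 35, 36, 9, 30, 14, 19, 1] (no swap needed)
Insert 34:
  append 34 at index 8 → [58, 35, 36, 9, 30, 14, 19, 1, 34]
  34 > parent 9 at index 3, swap → [58, 35, 36, 34, 30, 14, 19, 1, 9]
Insert 56:
  append 56 at index 9 → [58, 35, 36, 34, 30, 14, 19, 1, 9, 56]
  56 > parent 30 at index 4, swap → [58, 35, 36, 34, 56, 14, 19, 1, 9, 30]
  56 > parent 35 at index 1, swap → [58, 56, 36, 34, 35, 14, 19, 1, 9, 30]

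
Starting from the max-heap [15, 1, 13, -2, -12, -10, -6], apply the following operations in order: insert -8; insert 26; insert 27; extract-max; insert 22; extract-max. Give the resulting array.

insert -8:
  append -8 at index 7 → [15, 1, 13, -2, -12, -10, -6, -8] (no swap needed)
insert 26:
  append 26 at index 8 → [15, 1, 13, -2, -12, -10, -6, -8, 26]
  26 > parent -2 at index 3, swap → [15, 1, 13, 26, -12, -10, -6, -8, -2]
  26 > parent 1 at index 1, swap → [15, 26, 13, 1, -12, -10, -6, -8, -2]
  26 > parent 15 at index 0, swap → [26, 15, 13, 1, -12, -10, -6, -8, -2]
insert 27:
  append 27 at index 9 → [26, 15, 13, 1, -12, -10, -6, -8, -2, 27]
  27 > parent -12 at index 4, swap → [26, 15, 13, 1, 27, -10, -6, -8, -2, -12]
  27 > parent 15 at index 1, swap → [26, 27, 13, 1, 15, -10, -6, -8, -2, -12]
  27 > parent 26 at index 0, swap → [27, 26, 13, 1, 15, -10, -6, -8, -2, -12]
extract-max → returns 27:
  remove root 27; move last element -12 to root → [-12, 26, 13, 1, 15, -10, -6, -8, -2]
  -12 vs larger child 26 at index 1, swap → [26, -12, 13, 1, 15, -10, -6, -8, -2]
  -12 vs larger child 15 at index 4, swap → [26, 15, 13, 1, -12, -10, -6, -8, -2]
insert 22:
  append 22 at index 9 → [26, 15, 13, 1, -12, -10, -6, -8, -2, 22]
  22 > parent -12 at index 4, swap → [26, 15, 13, 1, 22, -10, -6, -8, -2, -12]
  22 > parent 15 at index 1, swap → [26, 22, 13, 1, 15, -10, -6, -8, -2, -12]
extract-max → returns 26:
  remove root 26; move last element -12 to root → [-12, 22, 13, 1, 15, -10, -6, -8, -2]
  -12 vs larger child 22 at index 1, swap → [22, -12, 13, 1, 15, -10, -6, -8, -2]
  -12 vs larger child 15 at index 4, swap → [22, 15, 13, 1, -12, -10, -6, -8, -2]

[22, 15, 13, 1, -12, -10, -6, -8, -2]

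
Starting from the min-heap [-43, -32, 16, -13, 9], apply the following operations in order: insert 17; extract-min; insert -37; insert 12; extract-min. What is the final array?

[-32, -13, 12, 17, 9, 16]

insert 17:
  append 17 at index 5 → [-43, -32, 16, -13, 9, 17] (no swap needed)
extract-min → returns -43:
  remove root -43; move last element 17 to root → [17, -32, 16, -13, 9]
  17 vs smaller child -32 at index 1, swap → [-32, 17, 16, -13, 9]
  17 vs smaller child -13 at index 3, swap → [-32, -13, 16, 17, 9]
insert -37:
  append -37 at index 5 → [-32, -13, 16, 17, 9, -37]
  -37 < parent 16 at index 2, swap → [-32, -13, -37, 17, 9, 16]
  -37 < parent -32 at index 0, swap → [-37, -13, -32, 17, 9, 16]
insert 12:
  append 12 at index 6 → [-37, -13, -32, 17, 9, 16, 12] (no swap needed)
extract-min → returns -37:
  remove root -37; move last element 12 to root → [12, -13, -32, 17, 9, 16]
  12 vs smaller child -32 at index 2, swap → [-32, -13, 12, 17, 9, 16]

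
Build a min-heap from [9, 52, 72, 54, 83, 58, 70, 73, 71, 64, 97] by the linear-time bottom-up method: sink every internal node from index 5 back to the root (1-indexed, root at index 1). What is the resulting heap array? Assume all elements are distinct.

[9, 52, 58, 54, 64, 72, 70, 73, 71, 83, 97]

sift down from index 5:
  83 vs smaller child 64 at index 10, swap → [9, 52, 72, 54, 64, 58, 70, 73, 71, 83, 97]
sift down from index 4: already satisfies heap property
sift down from index 3:
  72 vs smaller child 58 at index 6, swap → [9, 52, 58, 54, 64, 72, 70, 73, 71, 83, 97]
sift down from index 2: already satisfies heap property
sift down from index 1: already satisfies heap property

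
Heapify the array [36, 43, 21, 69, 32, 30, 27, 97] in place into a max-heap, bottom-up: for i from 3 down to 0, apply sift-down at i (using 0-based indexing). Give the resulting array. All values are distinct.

sift down from index 3:
  69 vs only child 97 at index 7, swap → [36, 43, 21, 97, 32, 30, 27, 69]
sift down from index 2:
  21 vs larger child 30 at index 5, swap → [36, 43, 30, 97, 32, 21, 27, 69]
sift down from index 1:
  43 vs larger child 97 at index 3, swap → [36, 97, 30, 43, 32, 21, 27, 69]
  43 vs only child 69 at index 7, swap → [36, 97, 30, 69, 32, 21, 27, 43]
sift down from index 0:
  36 vs larger child 97 at index 1, swap → [97, 36, 30, 69, 32, 21, 27, 43]
  36 vs larger child 69 at index 3, swap → [97, 69, 30, 36, 32, 21, 27, 43]
  36 vs only child 43 at index 7, swap → [97, 69, 30, 43, 32, 21, 27, 36]

[97, 69, 30, 43, 32, 21, 27, 36]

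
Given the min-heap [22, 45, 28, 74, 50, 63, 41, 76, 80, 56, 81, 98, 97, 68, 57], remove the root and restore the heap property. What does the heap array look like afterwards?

remove root 22; move last element 57 to root → [57, 45, 28, 74, 50, 63, 41, 76, 80, 56, 81, 98, 97, 68]
57 vs smaller child 28 at index 2, swap → [28, 45, 57, 74, 50, 63, 41, 76, 80, 56, 81, 98, 97, 68]
57 vs smaller child 41 at index 6, swap → [28, 45, 41, 74, 50, 63, 57, 76, 80, 56, 81, 98, 97, 68]

[28, 45, 41, 74, 50, 63, 57, 76, 80, 56, 81, 98, 97, 68]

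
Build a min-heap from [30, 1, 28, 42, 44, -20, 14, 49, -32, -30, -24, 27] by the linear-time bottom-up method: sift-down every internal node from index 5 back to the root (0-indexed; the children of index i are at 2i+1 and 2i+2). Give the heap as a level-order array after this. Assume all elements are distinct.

sift down from index 5: already satisfies heap property
sift down from index 4:
  44 vs smaller child -30 at index 9, swap → [30, 1, 28, 42, -30, -20, 14, 49, -32, 44, -24, 27]
sift down from index 3:
  42 vs smaller child -32 at index 8, swap → [30, 1, 28, -32, -30, -20, 14, 49, 42, 44, -24, 27]
sift down from index 2:
  28 vs smaller child -20 at index 5, swap → [30, 1, -20, -32, -30, 28, 14, 49, 42, 44, -24, 27]
  28 vs only child 27 at index 11, swap → [30, 1, -20, -32, -30, 27, 14, 49, 42, 44, -24, 28]
sift down from index 1:
  1 vs smaller child -32 at index 3, swap → [30, -32, -20, 1, -30, 27, 14, 49, 42, 44, -24, 28]
sift down from index 0:
  30 vs smaller child -32 at index 1, swap → [-32, 30, -20, 1, -30, 27, 14, 49, 42, 44, -24, 28]
  30 vs smaller child -30 at index 4, swap → [-32, -30, -20, 1, 30, 27, 14, 49, 42, 44, -24, 28]
  30 vs smaller child -24 at index 10, swap → [-32, -30, -20, 1, -24, 27, 14, 49, 42, 44, 30, 28]

[-32, -30, -20, 1, -24, 27, 14, 49, 42, 44, 30, 28]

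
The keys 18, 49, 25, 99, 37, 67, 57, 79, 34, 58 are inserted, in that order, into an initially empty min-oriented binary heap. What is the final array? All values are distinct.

Insert 18:
  append 18 at index 0 → [18] (no swap needed)
Insert 49:
  append 49 at index 1 → [18, 49] (no swap needed)
Insert 25:
  append 25 at index 2 → [18, 49, 25] (no swap needed)
Insert 99:
  append 99 at index 3 → [18, 49, 25, 99] (no swap needed)
Insert 37:
  append 37 at index 4 → [18, 49, 25, 99, 37]
  37 < parent 49 at index 1, swap → [18, 37, 25, 99, 49]
Insert 67:
  append 67 at index 5 → [18, 37, 25, 99, 49, 67] (no swap needed)
Insert 57:
  append 57 at index 6 → [18, 37, 25, 99, 49, 67, 57] (no swap needed)
Insert 79:
  append 79 at index 7 → [18, 37, 25, 99, 49, 67, 57, 79]
  79 < parent 99 at index 3, swap → [18, 37, 25, 79, 49, 67, 57, 99]
Insert 34:
  append 34 at index 8 → [18, 37, 25, 79, 49, 67, 57, 99, 34]
  34 < parent 79 at index 3, swap → [18, 37, 25, 34, 49, 67, 57, 99, 79]
  34 < parent 37 at index 1, swap → [18, 34, 25, 37, 49, 67, 57, 99, 79]
Insert 58:
  append 58 at index 9 → [18, 34, 25, 37, 49, 67, 57, 99, 79, 58] (no swap needed)

[18, 34, 25, 37, 49, 67, 57, 99, 79, 58]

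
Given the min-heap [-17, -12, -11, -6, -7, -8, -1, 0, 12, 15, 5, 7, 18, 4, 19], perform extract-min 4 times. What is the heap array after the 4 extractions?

[-7, -6, -1, 0, 5, 4, 18, 7, 12, 15, 19]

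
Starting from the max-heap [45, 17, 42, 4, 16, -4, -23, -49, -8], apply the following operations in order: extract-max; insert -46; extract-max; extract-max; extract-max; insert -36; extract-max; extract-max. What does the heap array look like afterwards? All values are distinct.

[-8, -23, -36, -49, -46]

extract-max → returns 45:
  remove root 45; move last element -8 to root → [-8, 17, 42, 4, 16, -4, -23, -49]
  -8 vs larger child 42 at index 2, swap → [42, 17, -8, 4, 16, -4, -23, -49]
  -8 vs larger child -4 at index 5, swap → [42, 17, -4, 4, 16, -8, -23, -49]
insert -46:
  append -46 at index 8 → [42, 17, -4, 4, 16, -8, -23, -49, -46] (no swap needed)
extract-max → returns 42:
  remove root 42; move last element -46 to root → [-46, 17, -4, 4, 16, -8, -23, -49]
  -46 vs larger child 17 at index 1, swap → [17, -46, -4, 4, 16, -8, -23, -49]
  -46 vs larger child 16 at index 4, swap → [17, 16, -4, 4, -46, -8, -23, -49]
extract-max → returns 17:
  remove root 17; move last element -49 to root → [-49, 16, -4, 4, -46, -8, -23]
  -49 vs larger child 16 at index 1, swap → [16, -49, -4, 4, -46, -8, -23]
  -49 vs larger child 4 at index 3, swap → [16, 4, -4, -49, -46, -8, -23]
extract-max → returns 16:
  remove root 16; move last element -23 to root → [-23, 4, -4, -49, -46, -8]
  -23 vs larger child 4 at index 1, swap → [4, -23, -4, -49, -46, -8]
insert -36:
  append -36 at index 6 → [4, -23, -4, -49, -46, -8, -36] (no swap needed)
extract-max → returns 4:
  remove root 4; move last element -36 to root → [-36, -23, -4, -49, -46, -8]
  -36 vs larger child -4 at index 2, swap → [-4, -23, -36, -49, -46, -8]
  -36 vs only child -8 at index 5, swap → [-4, -23, -8, -49, -46, -36]
extract-max → returns -4:
  remove root -4; move last element -36 to root → [-36, -23, -8, -49, -46]
  -36 vs larger child -8 at index 2, swap → [-8, -23, -36, -49, -46]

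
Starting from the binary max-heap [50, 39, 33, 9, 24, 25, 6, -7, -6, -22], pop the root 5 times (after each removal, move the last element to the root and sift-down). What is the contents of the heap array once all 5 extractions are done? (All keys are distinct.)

[9, -6, 6, -7, -22]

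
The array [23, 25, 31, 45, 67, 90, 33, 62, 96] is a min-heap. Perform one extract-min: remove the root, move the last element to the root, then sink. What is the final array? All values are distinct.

[25, 45, 31, 62, 67, 90, 33, 96]

remove root 23; move last element 96 to root → [96, 25, 31, 45, 67, 90, 33, 62]
96 vs smaller child 25 at index 1, swap → [25, 96, 31, 45, 67, 90, 33, 62]
96 vs smaller child 45 at index 3, swap → [25, 45, 31, 96, 67, 90, 33, 62]
96 vs only child 62 at index 7, swap → [25, 45, 31, 62, 67, 90, 33, 96]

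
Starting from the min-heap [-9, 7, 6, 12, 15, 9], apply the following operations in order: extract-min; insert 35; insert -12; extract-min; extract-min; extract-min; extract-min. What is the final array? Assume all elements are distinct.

extract-min → returns -9:
  remove root -9; move last element 9 to root → [9, 7, 6, 12, 15]
  9 vs smaller child 6 at index 2, swap → [6, 7, 9, 12, 15]
insert 35:
  append 35 at index 5 → [6, 7, 9, 12, 15, 35] (no swap needed)
insert -12:
  append -12 at index 6 → [6, 7, 9, 12, 15, 35, -12]
  -12 < parent 9 at index 2, swap → [6, 7, -12, 12, 15, 35, 9]
  -12 < parent 6 at index 0, swap → [-12, 7, 6, 12, 15, 35, 9]
extract-min → returns -12:
  remove root -12; move last element 9 to root → [9, 7, 6, 12, 15, 35]
  9 vs smaller child 6 at index 2, swap → [6, 7, 9, 12, 15, 35]
extract-min → returns 6:
  remove root 6; move last element 35 to root → [35, 7, 9, 12, 15]
  35 vs smaller child 7 at index 1, swap → [7, 35, 9, 12, 15]
  35 vs smaller child 12 at index 3, swap → [7, 12, 9, 35, 15]
extract-min → returns 7:
  remove root 7; move last element 15 to root → [15, 12, 9, 35]
  15 vs smaller child 9 at index 2, swap → [9, 12, 15, 35]
extract-min → returns 9:
  remove root 9; move last element 35 to root → [35, 12, 15]
  35 vs smaller child 12 at index 1, swap → [12, 35, 15]

[12, 35, 15]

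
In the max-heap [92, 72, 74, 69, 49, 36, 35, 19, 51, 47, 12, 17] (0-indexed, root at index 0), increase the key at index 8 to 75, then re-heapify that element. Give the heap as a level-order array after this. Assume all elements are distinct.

set index 8 from 51 to 75 → [92, 72, 74, 69, 49, 36, 35, 19, 75, 47, 12, 17]
75 > parent 69 at index 3, swap → [92, 72, 74, 75, 49, 36, 35, 19, 69, 47, 12, 17]
75 > parent 72 at index 1, swap → [92, 75, 74, 72, 49, 36, 35, 19, 69, 47, 12, 17]

[92, 75, 74, 72, 49, 36, 35, 19, 69, 47, 12, 17]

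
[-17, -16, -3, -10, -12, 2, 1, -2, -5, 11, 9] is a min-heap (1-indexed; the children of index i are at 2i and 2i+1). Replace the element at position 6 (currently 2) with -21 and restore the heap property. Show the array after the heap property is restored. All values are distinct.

set index 6 from 2 to -21 → [-17, -16, -3, -10, -12, -21, 1, -2, -5, 11, 9]
-21 < parent -3 at index 3, swap → [-17, -16, -21, -10, -12, -3, 1, -2, -5, 11, 9]
-21 < parent -17 at index 1, swap → [-21, -16, -17, -10, -12, -3, 1, -2, -5, 11, 9]

[-21, -16, -17, -10, -12, -3, 1, -2, -5, 11, 9]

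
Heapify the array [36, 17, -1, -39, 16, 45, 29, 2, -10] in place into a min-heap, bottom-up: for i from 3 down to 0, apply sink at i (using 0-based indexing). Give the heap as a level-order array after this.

[-39, -10, -1, 2, 16, 45, 29, 36, 17]

sift down from index 3: already satisfies heap property
sift down from index 2: already satisfies heap property
sift down from index 1:
  17 vs smaller child -39 at index 3, swap → [36, -39, -1, 17, 16, 45, 29, 2, -10]
  17 vs smaller child -10 at index 8, swap → [36, -39, -1, -10, 16, 45, 29, 2, 17]
sift down from index 0:
  36 vs smaller child -39 at index 1, swap → [-39, 36, -1, -10, 16, 45, 29, 2, 17]
  36 vs smaller child -10 at index 3, swap → [-39, -10, -1, 36, 16, 45, 29, 2, 17]
  36 vs smaller child 2 at index 7, swap → [-39, -10, -1, 2, 16, 45, 29, 36, 17]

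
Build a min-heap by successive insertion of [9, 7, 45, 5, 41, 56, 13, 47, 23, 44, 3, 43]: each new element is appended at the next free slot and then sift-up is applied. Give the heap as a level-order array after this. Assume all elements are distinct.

Insert 9:
  append 9 at index 0 → [9] (no swap needed)
Insert 7:
  append 7 at index 1 → [9, 7]
  7 < parent 9 at index 0, swap → [7, 9]
Insert 45:
  append 45 at index 2 → [7, 9, 45] (no swap needed)
Insert 5:
  append 5 at index 3 → [7, 9, 45, 5]
  5 < parent 9 at index 1, swap → [7, 5, 45, 9]
  5 < parent 7 at index 0, swap → [5, 7, 45, 9]
Insert 41:
  append 41 at index 4 → [5, 7, 45, 9, 41] (no swap needed)
Insert 56:
  append 56 at index 5 → [5, 7, 45, 9, 41, 56] (no swap needed)
Insert 13:
  append 13 at index 6 → [5, 7, 45, 9, 41, 56, 13]
  13 < parent 45 at index 2, swap → [5, 7, 13, 9, 41, 56, 45]
Insert 47:
  append 47 at index 7 → [5, 7, 13, 9, 41, 56, 45, 47] (no swap needed)
Insert 23:
  append 23 at index 8 → [5, 7, 13, 9, 41, 56, 45, 47, 23] (no swap needed)
Insert 44:
  append 44 at index 9 → [5, 7, 13, 9, 41, 56, 45, 47, 23, 44] (no swap needed)
Insert 3:
  append 3 at index 10 → [5, 7, 13, 9, 41, 56, 45, 47, 23, 44, 3]
  3 < parent 41 at index 4, swap → [5, 7, 13, 9, 3, 56, 45, 47, 23, 44, 41]
  3 < parent 7 at index 1, swap → [5, 3, 13, 9, 7, 56, 45, 47, 23, 44, 41]
  3 < parent 5 at index 0, swap → [3, 5, 13, 9, 7, 56, 45, 47, 23, 44, 41]
Insert 43:
  append 43 at index 11 → [3, 5, 13, 9, 7, 56, 45, 47, 23, 44, 41, 43]
  43 < parent 56 at index 5, swap → [3, 5, 13, 9, 7, 43, 45, 47, 23, 44, 41, 56]

[3, 5, 13, 9, 7, 43, 45, 47, 23, 44, 41, 56]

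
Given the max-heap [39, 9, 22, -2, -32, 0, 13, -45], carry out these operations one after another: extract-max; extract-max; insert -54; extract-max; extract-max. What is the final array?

[0, -2, -45, -54, -32]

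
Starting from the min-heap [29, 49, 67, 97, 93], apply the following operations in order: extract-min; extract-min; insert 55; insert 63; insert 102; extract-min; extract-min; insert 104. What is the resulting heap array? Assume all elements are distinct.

[67, 93, 97, 102, 104]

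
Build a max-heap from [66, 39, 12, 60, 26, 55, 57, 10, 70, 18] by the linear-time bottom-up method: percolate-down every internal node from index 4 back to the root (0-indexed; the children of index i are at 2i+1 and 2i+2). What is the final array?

[70, 66, 57, 60, 26, 55, 12, 10, 39, 18]

sift down from index 4: already satisfies heap property
sift down from index 3:
  60 vs larger child 70 at index 8, swap → [66, 39, 12, 70, 26, 55, 57, 10, 60, 18]
sift down from index 2:
  12 vs larger child 57 at index 6, swap → [66, 39, 57, 70, 26, 55, 12, 10, 60, 18]
sift down from index 1:
  39 vs larger child 70 at index 3, swap → [66, 70, 57, 39, 26, 55, 12, 10, 60, 18]
  39 vs larger child 60 at index 8, swap → [66, 70, 57, 60, 26, 55, 12, 10, 39, 18]
sift down from index 0:
  66 vs larger child 70 at index 1, swap → [70, 66, 57, 60, 26, 55, 12, 10, 39, 18]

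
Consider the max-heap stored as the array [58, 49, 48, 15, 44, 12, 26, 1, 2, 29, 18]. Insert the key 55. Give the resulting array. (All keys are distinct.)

append 55 at index 11 → [58, 49, 48, 15, 44, 12, 26, 1, 2, 29, 18, 55]
55 > parent 12 at index 5, swap → [58, 49, 48, 15, 44, 55, 26, 1, 2, 29, 18, 12]
55 > parent 48 at index 2, swap → [58, 49, 55, 15, 44, 48, 26, 1, 2, 29, 18, 12]

[58, 49, 55, 15, 44, 48, 26, 1, 2, 29, 18, 12]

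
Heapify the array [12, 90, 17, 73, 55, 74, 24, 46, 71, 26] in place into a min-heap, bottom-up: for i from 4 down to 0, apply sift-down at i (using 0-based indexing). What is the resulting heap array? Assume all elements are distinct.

sift down from index 4:
  55 vs only child 26 at index 9, swap → [12, 90, 17, 73, 26, 74, 24, 46, 71, 55]
sift down from index 3:
  73 vs smaller child 46 at index 7, swap → [12, 90, 17, 46, 26, 74, 24, 73, 71, 55]
sift down from index 2: already satisfies heap property
sift down from index 1:
  90 vs smaller child 26 at index 4, swap → [12, 26, 17, 46, 90, 74, 24, 73, 71, 55]
  90 vs only child 55 at index 9, swap → [12, 26, 17, 46, 55, 74, 24, 73, 71, 90]
sift down from index 0: already satisfies heap property

[12, 26, 17, 46, 55, 74, 24, 73, 71, 90]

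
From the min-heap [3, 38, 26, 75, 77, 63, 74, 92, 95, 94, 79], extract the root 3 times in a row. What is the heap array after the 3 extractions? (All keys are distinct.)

extract-min #1 returns 3:
  remove root 3; move last element 79 to root → [79, 38, 26, 75, 77, 63, 74, 92, 95, 94]
  79 vs smaller child 26 at index 2, swap → [26, 38, 79, 75, 77, 63, 74, 92, 95, 94]
  79 vs smaller child 63 at index 5, swap → [26, 38, 63, 75, 77, 79, 74, 92, 95, 94]
extract-min #2 returns 26:
  remove root 26; move last element 94 to root → [94, 38, 63, 75, 77, 79, 74, 92, 95]
  94 vs smaller child 38 at index 1, swap → [38, 94, 63, 75, 77, 79, 74, 92, 95]
  94 vs smaller child 75 at index 3, swap → [38, 75, 63, 94, 77, 79, 74, 92, 95]
  94 vs smaller child 92 at index 7, swap → [38, 75, 63, 92, 77, 79, 74, 94, 95]
extract-min #3 returns 38:
  remove root 38; move last element 95 to root → [95, 75, 63, 92, 77, 79, 74, 94]
  95 vs smaller child 63 at index 2, swap → [63, 75, 95, 92, 77, 79, 74, 94]
  95 vs smaller child 74 at index 6, swap → [63, 75, 74, 92, 77, 79, 95, 94]

[63, 75, 74, 92, 77, 79, 95, 94]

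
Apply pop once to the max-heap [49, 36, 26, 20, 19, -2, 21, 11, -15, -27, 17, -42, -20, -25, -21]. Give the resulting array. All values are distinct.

[36, 20, 26, 11, 19, -2, 21, -21, -15, -27, 17, -42, -20, -25]

remove root 49; move last element -21 to root → [-21, 36, 26, 20, 19, -2, 21, 11, -15, -27, 17, -42, -20, -25]
-21 vs larger child 36 at index 1, swap → [36, -21, 26, 20, 19, -2, 21, 11, -15, -27, 17, -42, -20, -25]
-21 vs larger child 20 at index 3, swap → [36, 20, 26, -21, 19, -2, 21, 11, -15, -27, 17, -42, -20, -25]
-21 vs larger child 11 at index 7, swap → [36, 20, 26, 11, 19, -2, 21, -21, -15, -27, 17, -42, -20, -25]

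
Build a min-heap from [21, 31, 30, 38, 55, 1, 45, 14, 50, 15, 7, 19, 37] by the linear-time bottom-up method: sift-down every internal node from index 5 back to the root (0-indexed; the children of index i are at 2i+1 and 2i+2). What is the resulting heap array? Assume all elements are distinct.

[1, 7, 19, 14, 15, 21, 45, 38, 50, 31, 55, 30, 37]

sift down from index 5: already satisfies heap property
sift down from index 4:
  55 vs smaller child 7 at index 10, swap → [21, 31, 30, 38, 7, 1, 45, 14, 50, 15, 55, 19, 37]
sift down from index 3:
  38 vs smaller child 14 at index 7, swap → [21, 31, 30, 14, 7, 1, 45, 38, 50, 15, 55, 19, 37]
sift down from index 2:
  30 vs smaller child 1 at index 5, swap → [21, 31, 1, 14, 7, 30, 45, 38, 50, 15, 55, 19, 37]
  30 vs smaller child 19 at index 11, swap → [21, 31, 1, 14, 7, 19, 45, 38, 50, 15, 55, 30, 37]
sift down from index 1:
  31 vs smaller child 7 at index 4, swap → [21, 7, 1, 14, 31, 19, 45, 38, 50, 15, 55, 30, 37]
  31 vs smaller child 15 at index 9, swap → [21, 7, 1, 14, 15, 19, 45, 38, 50, 31, 55, 30, 37]
sift down from index 0:
  21 vs smaller child 1 at index 2, swap → [1, 7, 21, 14, 15, 19, 45, 38, 50, 31, 55, 30, 37]
  21 vs smaller child 19 at index 5, swap → [1, 7, 19, 14, 15, 21, 45, 38, 50, 31, 55, 30, 37]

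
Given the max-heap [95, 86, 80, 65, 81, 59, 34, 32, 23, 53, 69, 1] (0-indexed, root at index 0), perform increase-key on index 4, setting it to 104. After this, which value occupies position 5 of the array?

59

set index 4 from 81 to 104 → [95, 86, 80, 65, 104, 59, 34, 32, 23, 53, 69, 1]
104 > parent 86 at index 1, swap → [95, 104, 80, 65, 86, 59, 34, 32, 23, 53, 69, 1]
104 > parent 95 at index 0, swap → [104, 95, 80, 65, 86, 59, 34, 32, 23, 53, 69, 1]
resulting array: [104, 95, 80, 65, 86, 59, 34, 32, 23, 53, 69, 1]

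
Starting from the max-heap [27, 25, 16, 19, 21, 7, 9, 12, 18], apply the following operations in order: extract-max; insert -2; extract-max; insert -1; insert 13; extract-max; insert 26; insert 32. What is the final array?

extract-max → returns 27:
  remove root 27; move last element 18 to root → [18, 25, 16, 19, 21, 7, 9, 12]
  18 vs larger child 25 at index 1, swap → [25, 18, 16, 19, 21, 7, 9, 12]
  18 vs larger child 21 at index 4, swap → [25, 21, 16, 19, 18, 7, 9, 12]
insert -2:
  append -2 at index 8 → [25, 21, 16, 19, 18, 7, 9, 12, -2] (no swap needed)
extract-max → returns 25:
  remove root 25; move last element -2 to root → [-2, 21, 16, 19, 18, 7, 9, 12]
  -2 vs larger child 21 at index 1, swap → [21, -2, 16, 19, 18, 7, 9, 12]
  -2 vs larger child 19 at index 3, swap → [21, 19, 16, -2, 18, 7, 9, 12]
  -2 vs only child 12 at index 7, swap → [21, 19, 16, 12, 18, 7, 9, -2]
insert -1:
  append -1 at index 8 → [21, 19, 16, 12, 18, 7, 9, -2, -1] (no swap needed)
insert 13:
  append 13 at index 9 → [21, 19, 16, 12, 18, 7, 9, -2, -1, 13] (no swap needed)
extract-max → returns 21:
  remove root 21; move last element 13 to root → [13, 19, 16, 12, 18, 7, 9, -2, -1]
  13 vs larger child 19 at index 1, swap → [19, 13, 16, 12, 18, 7, 9, -2, -1]
  13 vs larger child 18 at index 4, swap → [19, 18, 16, 12, 13, 7, 9, -2, -1]
insert 26:
  append 26 at index 9 → [19, 18, 16, 12, 13, 7, 9, -2, -1, 26]
  26 > parent 13 at index 4, swap → [19, 18, 16, 12, 26, 7, 9, -2, -1, 13]
  26 > parent 18 at index 1, swap → [19, 26, 16, 12, 18, 7, 9, -2, -1, 13]
  26 > parent 19 at index 0, swap → [26, 19, 16, 12, 18, 7, 9, -2, -1, 13]
insert 32:
  append 32 at index 10 → [26, 19, 16, 12, 18, 7, 9, -2, -1, 13, 32]
  32 > parent 18 at index 4, swap → [26, 19, 16, 12, 32, 7, 9, -2, -1, 13, 18]
  32 > parent 19 at index 1, swap → [26, 32, 16, 12, 19, 7, 9, -2, -1, 13, 18]
  32 > parent 26 at index 0, swap → [32, 26, 16, 12, 19, 7, 9, -2, -1, 13, 18]

[32, 26, 16, 12, 19, 7, 9, -2, -1, 13, 18]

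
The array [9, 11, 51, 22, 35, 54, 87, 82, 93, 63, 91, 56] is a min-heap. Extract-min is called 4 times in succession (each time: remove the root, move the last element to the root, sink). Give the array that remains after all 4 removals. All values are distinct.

[51, 56, 54, 82, 63, 93, 87, 91]

extract-min #1 returns 9:
  remove root 9; move last element 56 to root → [56, 11, 51, 22, 35, 54, 87, 82, 93, 63, 91]
  56 vs smaller child 11 at index 1, swap → [11, 56, 51, 22, 35, 54, 87, 82, 93, 63, 91]
  56 vs smaller child 22 at index 3, swap → [11, 22, 51, 56, 35, 54, 87, 82, 93, 63, 91]
extract-min #2 returns 11:
  remove root 11; move last element 91 to root → [91, 22, 51, 56, 35, 54, 87, 82, 93, 63]
  91 vs smaller child 22 at index 1, swap → [22, 91, 51, 56, 35, 54, 87, 82, 93, 63]
  91 vs smaller child 35 at index 4, swap → [22, 35, 51, 56, 91, 54, 87, 82, 93, 63]
  91 vs only child 63 at index 9, swap → [22, 35, 51, 56, 63, 54, 87, 82, 93, 91]
extract-min #3 returns 22:
  remove root 22; move last element 91 to root → [91, 35, 51, 56, 63, 54, 87, 82, 93]
  91 vs smaller child 35 at index 1, swap → [35, 91, 51, 56, 63, 54, 87, 82, 93]
  91 vs smaller child 56 at index 3, swap → [35, 56, 51, 91, 63, 54, 87, 82, 93]
  91 vs smaller child 82 at index 7, swap → [35, 56, 51, 82, 63, 54, 87, 91, 93]
extract-min #4 returns 35:
  remove root 35; move last element 93 to root → [93, 56, 51, 82, 63, 54, 87, 91]
  93 vs smaller child 51 at index 2, swap → [51, 56, 93, 82, 63, 54, 87, 91]
  93 vs smaller child 54 at index 5, swap → [51, 56, 54, 82, 63, 93, 87, 91]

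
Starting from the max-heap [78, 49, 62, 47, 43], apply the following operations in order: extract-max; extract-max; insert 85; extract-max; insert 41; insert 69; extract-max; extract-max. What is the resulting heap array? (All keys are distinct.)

[47, 41, 43]

extract-max → returns 78:
  remove root 78; move last element 43 to root → [43, 49, 62, 47]
  43 vs larger child 62 at index 2, swap → [62, 49, 43, 47]
extract-max → returns 62:
  remove root 62; move last element 47 to root → [47, 49, 43]
  47 vs larger child 49 at index 1, swap → [49, 47, 43]
insert 85:
  append 85 at index 3 → [49, 47, 43, 85]
  85 > parent 47 at index 1, swap → [49, 85, 43, 47]
  85 > parent 49 at index 0, swap → [85, 49, 43, 47]
extract-max → returns 85:
  remove root 85; move last element 47 to root → [47, 49, 43]
  47 vs larger child 49 at index 1, swap → [49, 47, 43]
insert 41:
  append 41 at index 3 → [49, 47, 43, 41] (no swap needed)
insert 69:
  append 69 at index 4 → [49, 47, 43, 41, 69]
  69 > parent 47 at index 1, swap → [49, 69, 43, 41, 47]
  69 > parent 49 at index 0, swap → [69, 49, 43, 41, 47]
extract-max → returns 69:
  remove root 69; move last element 47 to root → [47, 49, 43, 41]
  47 vs larger child 49 at index 1, swap → [49, 47, 43, 41]
extract-max → returns 49:
  remove root 49; move last element 41 to root → [41, 47, 43]
  41 vs larger child 47 at index 1, swap → [47, 41, 43]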